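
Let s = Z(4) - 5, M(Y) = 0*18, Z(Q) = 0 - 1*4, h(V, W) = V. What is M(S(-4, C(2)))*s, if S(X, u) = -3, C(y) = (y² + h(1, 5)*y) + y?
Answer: 0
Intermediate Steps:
C(y) = y² + 2*y (C(y) = (y² + 1*y) + y = (y² + y) + y = (y + y²) + y = y² + 2*y)
Z(Q) = -4 (Z(Q) = 0 - 4 = -4)
M(Y) = 0
s = -9 (s = -4 - 5 = -9)
M(S(-4, C(2)))*s = 0*(-9) = 0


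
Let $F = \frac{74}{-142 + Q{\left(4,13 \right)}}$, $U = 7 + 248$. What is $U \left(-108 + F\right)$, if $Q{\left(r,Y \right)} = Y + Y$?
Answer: $- \frac{1606755}{58} \approx -27703.0$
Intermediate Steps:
$Q{\left(r,Y \right)} = 2 Y$
$U = 255$
$F = - \frac{37}{58}$ ($F = \frac{74}{-142 + 2 \cdot 13} = \frac{74}{-142 + 26} = \frac{74}{-116} = 74 \left(- \frac{1}{116}\right) = - \frac{37}{58} \approx -0.63793$)
$U \left(-108 + F\right) = 255 \left(-108 - \frac{37}{58}\right) = 255 \left(- \frac{6301}{58}\right) = - \frac{1606755}{58}$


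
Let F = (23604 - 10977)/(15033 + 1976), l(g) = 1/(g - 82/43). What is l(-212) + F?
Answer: 1580983/2143134 ≈ 0.73770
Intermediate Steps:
l(g) = 1/(-82/43 + g) (l(g) = 1/(g - 82*1/43) = 1/(g - 82/43) = 1/(-82/43 + g))
F = 12627/17009 ≈ 0.74237
l(-212) + F = 43/(-82 + 43*(-212)) + 12627/17009 = 43/(-82 - 9116) + 12627/17009 = 43/(-9198) + 12627/17009 = 43*(-1/9198) + 12627/17009 = -43/9198 + 12627/17009 = 1580983/2143134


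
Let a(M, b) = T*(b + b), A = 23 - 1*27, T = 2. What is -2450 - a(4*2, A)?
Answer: -2434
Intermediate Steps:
A = -4 (A = 23 - 27 = -4)
a(M, b) = 4*b (a(M, b) = 2*(b + b) = 2*(2*b) = 4*b)
-2450 - a(4*2, A) = -2450 - 4*(-4) = -2450 - 1*(-16) = -2450 + 16 = -2434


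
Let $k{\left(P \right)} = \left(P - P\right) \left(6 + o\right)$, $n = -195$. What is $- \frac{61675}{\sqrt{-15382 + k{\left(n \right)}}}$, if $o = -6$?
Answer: $\frac{61675 i \sqrt{15382}}{15382} \approx 497.28 i$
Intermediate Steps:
$k{\left(P \right)} = 0$ ($k{\left(P \right)} = \left(P - P\right) \left(6 - 6\right) = 0 \cdot 0 = 0$)
$- \frac{61675}{\sqrt{-15382 + k{\left(n \right)}}} = - \frac{61675}{\sqrt{-15382 + 0}} = - \frac{61675}{\sqrt{-15382}} = - \frac{61675}{i \sqrt{15382}} = - 61675 \left(- \frac{i \sqrt{15382}}{15382}\right) = \frac{61675 i \sqrt{15382}}{15382}$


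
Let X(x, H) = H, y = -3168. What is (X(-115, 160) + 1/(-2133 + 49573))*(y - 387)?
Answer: -5396775111/9488 ≈ -5.6880e+5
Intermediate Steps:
(X(-115, 160) + 1/(-2133 + 49573))*(y - 387) = (160 + 1/(-2133 + 49573))*(-3168 - 387) = (160 + 1/47440)*(-3555) = (7590401/47440)*(-3555) = -5396775111/9488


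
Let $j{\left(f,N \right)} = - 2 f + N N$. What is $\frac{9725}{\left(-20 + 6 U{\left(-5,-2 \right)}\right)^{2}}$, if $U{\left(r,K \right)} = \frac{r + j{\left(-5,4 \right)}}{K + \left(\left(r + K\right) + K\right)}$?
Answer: $\frac{1176725}{119716} \approx 9.8293$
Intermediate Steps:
$j{\left(f,N \right)} = N^{2} - 2 f$ ($j{\left(f,N \right)} = - 2 f + N^{2} = N^{2} - 2 f$)
$U{\left(r,K \right)} = \frac{26 + r}{r + 3 K}$ ($U{\left(r,K \right)} = \frac{r - \left(-10 - 4^{2}\right)}{K + \left(\left(r + K\right) + K\right)} = \frac{r + \left(16 + 10\right)}{K + \left(\left(K + r\right) + K\right)} = \frac{r + 26}{K + \left(r + 2 K\right)} = \frac{26 + r}{r + 3 K}$)
$\frac{9725}{\left(-20 + 6 U{\left(-5,-2 \right)}\right)^{2}} = \frac{9725}{\left(-20 + 6 \frac{26 - 5}{-5 + 3 \left(-2\right)}\right)^{2}} = \frac{9725}{\left(-20 + 6 \frac{1}{-5 - 6} \cdot 21\right)^{2}} = \frac{9725}{\left(-20 + 6 \frac{1}{-11} \cdot 21\right)^{2}} = \frac{9725}{\left(-20 + 6 \left(\left(- \frac{1}{11}\right) 21\right)\right)^{2}} = \frac{9725}{\left(-20 + 6 \left(- \frac{21}{11}\right)\right)^{2}} = \frac{9725}{\left(-20 - \frac{126}{11}\right)^{2}} = \frac{9725}{\left(- \frac{346}{11}\right)^{2}} = \frac{9725}{\frac{119716}{121}} = 9725 \cdot \frac{121}{119716} = \frac{1176725}{119716}$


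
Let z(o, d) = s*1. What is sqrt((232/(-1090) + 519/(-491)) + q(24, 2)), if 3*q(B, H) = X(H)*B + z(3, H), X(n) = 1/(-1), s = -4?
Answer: I*sqrt(6833380579005)/802785 ≈ 3.2563*I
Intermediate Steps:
X(n) = -1
z(o, d) = -4 (z(o, d) = -4*1 = -4)
q(B, H) = -4/3 - B/3 (q(B, H) = (-B - 4)/3 = (-4 - B)/3 = -4/3 - B/3)
sqrt((232/(-1090) + 519/(-491)) + q(24, 2)) = sqrt((232/(-1090) + 519/(-491)) + (-4/3 - 1/3*24)) = sqrt((232*(-1/1090) + 519*(-1/491)) + (-4/3 - 8)) = sqrt((-116/545 - 519/491) - 28/3) = sqrt(-339811/267595 - 28/3) = sqrt(-8512093/802785) = I*sqrt(6833380579005)/802785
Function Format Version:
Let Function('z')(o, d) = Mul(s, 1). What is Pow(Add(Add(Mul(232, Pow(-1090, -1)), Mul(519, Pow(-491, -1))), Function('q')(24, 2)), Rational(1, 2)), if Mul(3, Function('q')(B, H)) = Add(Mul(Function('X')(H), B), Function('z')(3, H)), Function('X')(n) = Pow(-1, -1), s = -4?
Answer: Mul(Rational(1, 802785), I, Pow(6833380579005, Rational(1, 2))) ≈ Mul(3.2563, I)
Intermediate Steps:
Function('X')(n) = -1
Function('z')(o, d) = -4 (Function('z')(o, d) = Mul(-4, 1) = -4)
Function('q')(B, H) = Add(Rational(-4, 3), Mul(Rational(-1, 3), B)) (Function('q')(B, H) = Mul(Rational(1, 3), Add(Mul(-1, B), -4)) = Mul(Rational(1, 3), Add(-4, Mul(-1, B))) = Add(Rational(-4, 3), Mul(Rational(-1, 3), B)))
Pow(Add(Add(Mul(232, Pow(-1090, -1)), Mul(519, Pow(-491, -1))), Function('q')(24, 2)), Rational(1, 2)) = Pow(Add(Add(Mul(232, Pow(-1090, -1)), Mul(519, Pow(-491, -1))), Add(Rational(-4, 3), Mul(Rational(-1, 3), 24))), Rational(1, 2)) = Pow(Add(Add(Mul(232, Rational(-1, 1090)), Mul(519, Rational(-1, 491))), Add(Rational(-4, 3), -8)), Rational(1, 2)) = Pow(Add(Add(Rational(-116, 545), Rational(-519, 491)), Rational(-28, 3)), Rational(1, 2)) = Pow(Add(Rational(-339811, 267595), Rational(-28, 3)), Rational(1, 2)) = Pow(Rational(-8512093, 802785), Rational(1, 2)) = Mul(Rational(1, 802785), I, Pow(6833380579005, Rational(1, 2)))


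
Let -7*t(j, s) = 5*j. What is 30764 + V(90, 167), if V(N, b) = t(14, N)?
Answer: 30754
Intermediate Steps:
t(j, s) = -5*j/7
V(N, b) = -10 (V(N, b) = -5/7*14 = -10)
30764 + V(90, 167) = 30764 - 10 = 30754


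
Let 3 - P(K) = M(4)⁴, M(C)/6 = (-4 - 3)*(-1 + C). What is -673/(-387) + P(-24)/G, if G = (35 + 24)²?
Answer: -97539990638/1347147 ≈ -72405.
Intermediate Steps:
G = 3481 (G = 59² = 3481)
M(C) = 42 - 42*C (M(C) = 6*((-4 - 3)*(-1 + C)) = 6*(-7*(-1 + C)) = 6*(7 - 7*C) = 42 - 42*C)
P(K) = -252047373 (P(K) = 3 - (42 - 42*4)⁴ = 3 - (42 - 168)⁴ = 3 - 1*(-126)⁴ = 3 - 1*252047376 = 3 - 252047376 = -252047373)
-673/(-387) + P(-24)/G = -673/(-387) - 252047373/3481 = -673*(-1/387) - 252047373*1/3481 = 673/387 - 252047373/3481 = -97539990638/1347147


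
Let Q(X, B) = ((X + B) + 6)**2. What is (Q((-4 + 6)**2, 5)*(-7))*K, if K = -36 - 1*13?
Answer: 77175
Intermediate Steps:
K = -49 (K = -36 - 13 = -49)
Q(X, B) = (6 + B + X)**2 (Q(X, B) = ((B + X) + 6)**2 = (6 + B + X)**2)
(Q((-4 + 6)**2, 5)*(-7))*K = ((6 + 5 + (-4 + 6)**2)**2*(-7))*(-49) = ((6 + 5 + 2**2)**2*(-7))*(-49) = ((6 + 5 + 4)**2*(-7))*(-49) = (15**2*(-7))*(-49) = (225*(-7))*(-49) = -1575*(-49) = 77175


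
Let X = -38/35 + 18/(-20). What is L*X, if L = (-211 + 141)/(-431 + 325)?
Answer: -139/106 ≈ -1.3113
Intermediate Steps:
X = -139/70 (X = -38*1/35 + 18*(-1/20) = -38/35 - 9/10 = -139/70 ≈ -1.9857)
L = 35/53 (L = -70/(-106) = -70*(-1/106) = 35/53 ≈ 0.66038)
L*X = (35/53)*(-139/70) = -139/106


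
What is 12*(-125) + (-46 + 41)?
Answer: -1505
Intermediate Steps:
12*(-125) + (-46 + 41) = -1500 - 5 = -1505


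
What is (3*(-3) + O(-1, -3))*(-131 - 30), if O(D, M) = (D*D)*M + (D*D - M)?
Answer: 1288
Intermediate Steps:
O(D, M) = D² - M + M*D² (O(D, M) = D²*M + (D² - M) = M*D² + (D² - M) = D² - M + M*D²)
(3*(-3) + O(-1, -3))*(-131 - 30) = (3*(-3) + ((-1)² - 1*(-3) - 3*(-1)²))*(-131 - 30) = (-9 + (1 + 3 - 3*1))*(-161) = (-9 + (1 + 3 - 3))*(-161) = (-9 + 1)*(-161) = -8*(-161) = 1288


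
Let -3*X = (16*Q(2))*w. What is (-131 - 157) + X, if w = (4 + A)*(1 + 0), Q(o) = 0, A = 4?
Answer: -288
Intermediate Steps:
w = 8 (w = (4 + 4)*(1 + 0) = 8*1 = 8)
X = 0 (X = -16*0*8/3 = -0*8 = -1/3*0 = 0)
(-131 - 157) + X = (-131 - 157) + 0 = -288 + 0 = -288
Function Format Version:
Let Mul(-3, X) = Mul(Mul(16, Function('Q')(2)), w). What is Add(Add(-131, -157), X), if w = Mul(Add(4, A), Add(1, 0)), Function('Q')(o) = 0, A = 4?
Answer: -288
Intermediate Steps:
w = 8 (w = Mul(Add(4, 4), Add(1, 0)) = Mul(8, 1) = 8)
X = 0 (X = Mul(Rational(-1, 3), Mul(Mul(16, 0), 8)) = Mul(Rational(-1, 3), Mul(0, 8)) = Mul(Rational(-1, 3), 0) = 0)
Add(Add(-131, -157), X) = Add(Add(-131, -157), 0) = Add(-288, 0) = -288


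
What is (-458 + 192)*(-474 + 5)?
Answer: 124754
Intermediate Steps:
(-458 + 192)*(-474 + 5) = -266*(-469) = 124754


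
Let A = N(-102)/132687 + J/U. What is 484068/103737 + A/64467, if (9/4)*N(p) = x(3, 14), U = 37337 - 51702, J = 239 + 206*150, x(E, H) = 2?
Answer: 178441540987506742997/38240750321263626435 ≈ 4.6663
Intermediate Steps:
J = 31139 (J = 239 + 30900 = 31139)
U = -14365
N(p) = 8/9 (N(p) = (4/9)*2 = 8/9)
A = -37185549517/17154438795 (A = (8/9)/132687 + 31139/(-14365) = (8/9)*(1/132687) + 31139*(-1/14365) = 8/1194183 - 31139/14365 = -37185549517/17154438795 ≈ -2.1677)
484068/103737 + A/64467 = 484068/103737 - 37185549517/17154438795/64467 = 484068*(1/103737) - 37185549517/17154438795*1/64467 = 161356/34579 - 37185549517/1105895205797265 = 178441540987506742997/38240750321263626435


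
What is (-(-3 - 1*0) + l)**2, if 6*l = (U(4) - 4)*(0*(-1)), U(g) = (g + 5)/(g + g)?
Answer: 9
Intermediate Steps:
U(g) = (5 + g)/(2*g) (U(g) = (5 + g)/((2*g)) = (5 + g)*(1/(2*g)) = (5 + g)/(2*g))
l = 0 (l = (((1/2)*(5 + 4)/4 - 4)*(0*(-1)))/6 = (((1/2)*(1/4)*9 - 4)*0)/6 = ((9/8 - 4)*0)/6 = (-23/8*0)/6 = (1/6)*0 = 0)
(-(-3 - 1*0) + l)**2 = (-(-3 - 1*0) + 0)**2 = (-(-3 + 0) + 0)**2 = (-1*(-3) + 0)**2 = (3 + 0)**2 = 3**2 = 9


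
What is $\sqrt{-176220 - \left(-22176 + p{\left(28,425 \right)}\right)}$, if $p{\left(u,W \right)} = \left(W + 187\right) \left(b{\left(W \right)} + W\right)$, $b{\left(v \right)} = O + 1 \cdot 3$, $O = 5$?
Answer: $12 i \sqrt{2910} \approx 647.33 i$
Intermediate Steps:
$b{\left(v \right)} = 8$ ($b{\left(v \right)} = 5 + 1 \cdot 3 = 5 + 3 = 8$)
$p{\left(u,W \right)} = \left(8 + W\right) \left(187 + W\right)$ ($p{\left(u,W \right)} = \left(W + 187\right) \left(8 + W\right) = \left(187 + W\right) \left(8 + W\right) = \left(8 + W\right) \left(187 + W\right)$)
$\sqrt{-176220 - \left(-22176 + p{\left(28,425 \right)}\right)} = \sqrt{-176220 - \left(159945 + 82875\right)} = \sqrt{-176220 + \left(22176 - \left(1496 + 180625 + 82875\right)\right)} = \sqrt{-176220 + \left(22176 - 264996\right)} = \sqrt{-176220 - 242820} = \sqrt{-419040} = 12 i \sqrt{2910}$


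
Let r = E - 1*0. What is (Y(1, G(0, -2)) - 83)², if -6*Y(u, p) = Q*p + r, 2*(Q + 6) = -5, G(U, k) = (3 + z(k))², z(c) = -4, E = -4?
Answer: 942841/144 ≈ 6547.5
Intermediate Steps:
G(U, k) = 1 (G(U, k) = (3 - 4)² = (-1)² = 1)
Q = -17/2 (Q = -6 + (½)*(-5) = -6 - 5/2 = -17/2 ≈ -8.5000)
r = -4 (r = -4 - 1*0 = -4 + 0 = -4)
Y(u, p) = ⅔ + 17*p/12 (Y(u, p) = -(-17*p/2 - 4)/6 = -(-4 - 17*p/2)/6 = ⅔ + 17*p/12)
(Y(1, G(0, -2)) - 83)² = ((⅔ + (17/12)*1) - 83)² = ((⅔ + 17/12) - 83)² = (25/12 - 83)² = (-971/12)² = 942841/144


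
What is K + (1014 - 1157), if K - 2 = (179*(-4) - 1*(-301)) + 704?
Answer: 148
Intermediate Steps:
K = 291 (K = 2 + ((179*(-4) - 1*(-301)) + 704) = 2 + ((-716 + 301) + 704) = 2 + (-415 + 704) = 2 + 289 = 291)
K + (1014 - 1157) = 291 + (1014 - 1157) = 291 - 143 = 148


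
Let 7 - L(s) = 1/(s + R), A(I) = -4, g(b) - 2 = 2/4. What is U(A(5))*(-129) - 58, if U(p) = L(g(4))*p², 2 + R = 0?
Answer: -10378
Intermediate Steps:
R = -2 (R = -2 + 0 = -2)
g(b) = 5/2 (g(b) = 2 + 2/4 = 2 + 2*(¼) = 2 + ½ = 5/2)
L(s) = 7 - 1/(-2 + s) (L(s) = 7 - 1/(s - 2) = 7 - 1/(-2 + s))
U(p) = 5*p² (U(p) = ((-15 + 7*(5/2))/(-2 + 5/2))*p² = ((-15 + 35/2)/(½))*p² = (2*(5/2))*p² = 5*p²)
U(A(5))*(-129) - 58 = (5*(-4)²)*(-129) - 58 = (5*16)*(-129) - 58 = 80*(-129) - 58 = -10320 - 58 = -10378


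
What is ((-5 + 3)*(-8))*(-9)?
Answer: -144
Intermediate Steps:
((-5 + 3)*(-8))*(-9) = -2*(-8)*(-9) = 16*(-9) = -144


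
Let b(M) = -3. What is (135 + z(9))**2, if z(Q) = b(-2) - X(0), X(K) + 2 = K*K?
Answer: 17956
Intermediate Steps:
X(K) = -2 + K**2 (X(K) = -2 + K*K = -2 + K**2)
z(Q) = -1 (z(Q) = -3 - (-2 + 0**2) = -3 - (-2 + 0) = -3 - 1*(-2) = -3 + 2 = -1)
(135 + z(9))**2 = (135 - 1)**2 = 134**2 = 17956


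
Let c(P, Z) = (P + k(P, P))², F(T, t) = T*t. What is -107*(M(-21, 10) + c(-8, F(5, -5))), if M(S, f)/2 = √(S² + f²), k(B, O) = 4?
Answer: -1712 - 214*√541 ≈ -6689.5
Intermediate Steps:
c(P, Z) = (4 + P)² (c(P, Z) = (P + 4)² = (4 + P)²)
M(S, f) = 2*√(S² + f²)
-107*(M(-21, 10) + c(-8, F(5, -5))) = -107*(2*√((-21)² + 10²) + (4 - 8)²) = -107*(2*√(441 + 100) + (-4)²) = -107*(2*√541 + 16) = -107*(16 + 2*√541) = -1712 - 214*√541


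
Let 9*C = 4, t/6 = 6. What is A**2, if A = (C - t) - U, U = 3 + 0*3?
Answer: 120409/81 ≈ 1486.5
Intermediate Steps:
t = 36 (t = 6*6 = 36)
U = 3 (U = 3 + 0 = 3)
C = 4/9 (C = (1/9)*4 = 4/9 ≈ 0.44444)
A = -347/9 (A = (4/9 - 1*36) - 1*3 = (4/9 - 36) - 3 = -320/9 - 3 = -347/9 ≈ -38.556)
A**2 = (-347/9)**2 = 120409/81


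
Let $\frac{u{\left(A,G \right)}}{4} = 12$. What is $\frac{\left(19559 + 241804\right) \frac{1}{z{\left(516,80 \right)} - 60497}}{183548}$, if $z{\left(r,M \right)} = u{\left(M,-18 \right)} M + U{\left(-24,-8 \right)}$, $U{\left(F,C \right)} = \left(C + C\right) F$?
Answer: $- \frac{261363}{10328796604} \approx -2.5304 \cdot 10^{-5}$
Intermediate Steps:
$u{\left(A,G \right)} = 48$ ($u{\left(A,G \right)} = 4 \cdot 12 = 48$)
$U{\left(F,C \right)} = 2 C F$
$z{\left(r,M \right)} = 384 + 48 M$ ($z{\left(r,M \right)} = 48 M + 2 \left(-8\right) \left(-24\right) = 48 M + 384 = 384 + 48 M$)
$\frac{\left(19559 + 241804\right) \frac{1}{z{\left(516,80 \right)} - 60497}}{183548} = \frac{\left(19559 + 241804\right) \frac{1}{\left(384 + 48 \cdot 80\right) - 60497}}{183548} = \frac{261363}{\left(384 + 3840\right) - 60497} \cdot \frac{1}{183548} = \frac{261363}{4224 - 60497} \cdot \frac{1}{183548} = \frac{261363}{-56273} \cdot \frac{1}{183548} = 261363 \left(- \frac{1}{56273}\right) \frac{1}{183548} = \left(- \frac{261363}{56273}\right) \frac{1}{183548} = - \frac{261363}{10328796604}$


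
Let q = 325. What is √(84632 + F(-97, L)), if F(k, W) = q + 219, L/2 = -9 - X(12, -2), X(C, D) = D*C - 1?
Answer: 78*√14 ≈ 291.85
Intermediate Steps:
X(C, D) = -1 + C*D (X(C, D) = C*D - 1 = -1 + C*D)
L = 32 (L = 2*(-9 - (-1 + 12*(-2))) = 2*(-9 - (-1 - 24)) = 2*(-9 - 1*(-25)) = 2*(-9 + 25) = 2*16 = 32)
F(k, W) = 544 (F(k, W) = 325 + 219 = 544)
√(84632 + F(-97, L)) = √(84632 + 544) = √85176 = 78*√14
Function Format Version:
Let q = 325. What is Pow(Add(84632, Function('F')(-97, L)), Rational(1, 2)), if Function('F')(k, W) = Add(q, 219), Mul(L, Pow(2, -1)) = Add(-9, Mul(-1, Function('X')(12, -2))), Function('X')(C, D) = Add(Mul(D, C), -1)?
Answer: Mul(78, Pow(14, Rational(1, 2))) ≈ 291.85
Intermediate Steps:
Function('X')(C, D) = Add(-1, Mul(C, D)) (Function('X')(C, D) = Add(Mul(C, D), -1) = Add(-1, Mul(C, D)))
L = 32 (L = Mul(2, Add(-9, Mul(-1, Add(-1, Mul(12, -2))))) = Mul(2, Add(-9, Mul(-1, Add(-1, -24)))) = Mul(2, Add(-9, Mul(-1, -25))) = Mul(2, Add(-9, 25)) = Mul(2, 16) = 32)
Function('F')(k, W) = 544 (Function('F')(k, W) = Add(325, 219) = 544)
Pow(Add(84632, Function('F')(-97, L)), Rational(1, 2)) = Pow(Add(84632, 544), Rational(1, 2)) = Pow(85176, Rational(1, 2)) = Mul(78, Pow(14, Rational(1, 2)))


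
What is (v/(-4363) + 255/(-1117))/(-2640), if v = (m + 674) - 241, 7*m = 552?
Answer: 5895083/45030872040 ≈ 0.00013091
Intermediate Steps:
m = 552/7 (m = (⅐)*552 = 552/7 ≈ 78.857)
v = 3583/7 (v = (552/7 + 674) - 241 = 5270/7 - 241 = 3583/7 ≈ 511.86)
(v/(-4363) + 255/(-1117))/(-2640) = ((3583/7)/(-4363) + 255/(-1117))/(-2640) = ((3583/7)*(-1/4363) + 255*(-1/1117))*(-1/2640) = (-3583/30541 - 255/1117)*(-1/2640) = -11790166/34114297*(-1/2640) = 5895083/45030872040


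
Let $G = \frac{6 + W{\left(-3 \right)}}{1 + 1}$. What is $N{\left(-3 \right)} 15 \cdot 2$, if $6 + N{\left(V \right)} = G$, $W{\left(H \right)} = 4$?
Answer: $-30$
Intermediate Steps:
$G = 5$ ($G = \frac{6 + 4}{1 + 1} = \frac{10}{2} = 10 \cdot \frac{1}{2} = 5$)
$N{\left(V \right)} = -1$ ($N{\left(V \right)} = -6 + 5 = -1$)
$N{\left(-3 \right)} 15 \cdot 2 = \left(-1\right) 15 \cdot 2 = \left(-15\right) 2 = -30$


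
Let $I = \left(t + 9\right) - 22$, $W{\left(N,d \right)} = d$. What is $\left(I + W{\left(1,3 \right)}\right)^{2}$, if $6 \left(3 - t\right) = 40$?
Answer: $\frac{1681}{9} \approx 186.78$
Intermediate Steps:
$t = - \frac{11}{3}$ ($t = 3 - \frac{20}{3} = - \frac{11}{3} \approx -3.6667$)
$I = - \frac{50}{3}$ ($I = \left(- \frac{11}{3} + 9\right) - 22 = \frac{16}{3} - 22 = - \frac{50}{3} \approx -16.667$)
$\left(I + W{\left(1,3 \right)}\right)^{2} = \left(- \frac{50}{3} + 3\right)^{2} = \left(- \frac{41}{3}\right)^{2} = \frac{1681}{9}$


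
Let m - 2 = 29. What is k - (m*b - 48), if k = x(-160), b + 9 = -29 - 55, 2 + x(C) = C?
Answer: 2769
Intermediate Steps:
m = 31 (m = 2 + 29 = 31)
x(C) = -2 + C
b = -93 (b = -9 + (-29 - 55) = -9 - 84 = -93)
k = -162 (k = -2 - 160 = -162)
k - (m*b - 48) = -162 - (31*(-93) - 48) = -162 - (-2883 - 48) = -162 - 1*(-2931) = -162 + 2931 = 2769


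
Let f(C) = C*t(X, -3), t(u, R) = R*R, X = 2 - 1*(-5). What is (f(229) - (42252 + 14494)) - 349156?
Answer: -403841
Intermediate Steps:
X = 7 (X = 2 + 5 = 7)
t(u, R) = R²
f(C) = 9*C (f(C) = C*(-3)² = C*9 = 9*C)
(f(229) - (42252 + 14494)) - 349156 = (9*229 - (42252 + 14494)) - 349156 = (2061 - 1*56746) - 349156 = (2061 - 56746) - 349156 = -54685 - 349156 = -403841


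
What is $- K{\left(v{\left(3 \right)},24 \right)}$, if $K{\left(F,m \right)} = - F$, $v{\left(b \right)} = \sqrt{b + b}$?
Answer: $\sqrt{6} \approx 2.4495$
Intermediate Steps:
$v{\left(b \right)} = \sqrt{2} \sqrt{b}$ ($v{\left(b \right)} = \sqrt{2 b} = \sqrt{2} \sqrt{b}$)
$- K{\left(v{\left(3 \right)},24 \right)} = - \left(-1\right) \sqrt{2} \sqrt{3} = - \left(-1\right) \sqrt{6} = \sqrt{6}$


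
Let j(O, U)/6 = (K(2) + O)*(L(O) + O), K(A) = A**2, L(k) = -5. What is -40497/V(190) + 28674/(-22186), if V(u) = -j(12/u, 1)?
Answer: -1356634242091/4016420324 ≈ -337.77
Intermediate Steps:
j(O, U) = 6*(-5 + O)*(4 + O) (j(O, U) = 6*((2**2 + O)*(-5 + O)) = 6*((4 + O)*(-5 + O)) = 6*((-5 + O)*(4 + O)) = 6*(-5 + O)*(4 + O))
V(u) = 120 - 864/u**2 + 72/u (V(u) = -(-120 - 72/u + 6*(12/u)**2) = -(-120 - 72/u + 6*(144/u**2)) = -(-120 - 72/u + 864/u**2) = 120 - 864/u**2 + 72/u)
-40497/V(190) + 28674/(-22186) = -40497/(120 - 864/190**2 + 72/190) + 28674/(-22186) = -40497/(120 - 864*1/36100 + 72*(1/190)) + 28674*(-1/22186) = -40497/(120 - 216/9025 + 36/95) - 14337/11093 = -40497/1086204/9025 - 14337/11093 = -40497*9025/1086204 - 14337/11093 = -121828475/362068 - 14337/11093 = -1356634242091/4016420324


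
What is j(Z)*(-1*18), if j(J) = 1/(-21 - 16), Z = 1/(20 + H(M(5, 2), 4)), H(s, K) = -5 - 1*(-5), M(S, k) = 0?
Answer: 18/37 ≈ 0.48649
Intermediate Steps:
H(s, K) = 0 (H(s, K) = -5 + 5 = 0)
Z = 1/20 (Z = 1/(20 + 0) = 1/20 ≈ 0.050000)
j(J) = -1/37 (j(J) = 1/(-37) = -1/37)
j(Z)*(-1*18) = -(-1)*18/37 = -1/37*(-18) = 18/37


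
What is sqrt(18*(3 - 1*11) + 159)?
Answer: sqrt(15) ≈ 3.8730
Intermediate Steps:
sqrt(18*(3 - 1*11) + 159) = sqrt(18*(3 - 11) + 159) = sqrt(18*(-8) + 159) = sqrt(-144 + 159) = sqrt(15)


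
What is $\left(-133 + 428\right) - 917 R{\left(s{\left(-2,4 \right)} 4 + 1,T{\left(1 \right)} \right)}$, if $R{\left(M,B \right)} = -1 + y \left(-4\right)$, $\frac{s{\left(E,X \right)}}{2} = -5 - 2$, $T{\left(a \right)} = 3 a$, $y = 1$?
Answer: $4880$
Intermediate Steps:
$s{\left(E,X \right)} = -14$ ($s{\left(E,X \right)} = 2 \left(-5 - 2\right) = 2 \left(-7\right) = -14$)
$R{\left(M,B \right)} = -5$ ($R{\left(M,B \right)} = -1 + 1 \left(-4\right) = -1 - 4 = -5$)
$\left(-133 + 428\right) - 917 R{\left(s{\left(-2,4 \right)} 4 + 1,T{\left(1 \right)} \right)} = \left(-133 + 428\right) - -4585 = 295 + 4585 = 4880$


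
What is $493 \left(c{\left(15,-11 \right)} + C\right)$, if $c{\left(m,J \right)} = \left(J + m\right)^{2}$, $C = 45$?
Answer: $30073$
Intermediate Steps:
$493 \left(c{\left(15,-11 \right)} + C\right) = 493 \left(\left(-11 + 15\right)^{2} + 45\right) = 493 \left(4^{2} + 45\right) = 493 \left(16 + 45\right) = 493 \cdot 61 = 30073$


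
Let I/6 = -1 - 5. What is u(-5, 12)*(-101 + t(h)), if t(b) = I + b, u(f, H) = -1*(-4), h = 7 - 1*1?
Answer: -524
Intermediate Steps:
h = 6 (h = 7 - 1 = 6)
I = -36 (I = 6*(-1 - 5) = 6*(-6) = -36)
u(f, H) = 4
t(b) = -36 + b
u(-5, 12)*(-101 + t(h)) = 4*(-101 + (-36 + 6)) = 4*(-101 - 30) = 4*(-131) = -524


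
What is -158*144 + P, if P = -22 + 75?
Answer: -22699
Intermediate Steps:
P = 53
-158*144 + P = -158*144 + 53 = -22752 + 53 = -22699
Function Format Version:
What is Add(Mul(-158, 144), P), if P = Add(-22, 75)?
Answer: -22699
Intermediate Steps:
P = 53
Add(Mul(-158, 144), P) = Add(Mul(-158, 144), 53) = Add(-22752, 53) = -22699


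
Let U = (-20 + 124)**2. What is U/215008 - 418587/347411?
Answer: -2695061135/2334254509 ≈ -1.1546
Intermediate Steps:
U = 10816 (U = 104**2 = 10816)
U/215008 - 418587/347411 = 10816/215008 - 418587/347411 = 10816*(1/215008) - 418587*1/347411 = 338/6719 - 418587/347411 = -2695061135/2334254509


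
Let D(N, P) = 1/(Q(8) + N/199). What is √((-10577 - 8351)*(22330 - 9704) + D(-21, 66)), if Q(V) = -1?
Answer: I*√2891717639745/110 ≈ 15459.0*I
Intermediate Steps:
D(N, P) = 1/(-1 + N/199)
√((-10577 - 8351)*(22330 - 9704) + D(-21, 66)) = √((-10577 - 8351)*(22330 - 9704) + 199/(-199 - 21)) = √(-18928*12626 + 199/(-220)) = √(-238984928 + 199*(-1/220)) = √(-238984928 - 199/220) = √(-52576684359/220) = I*√2891717639745/110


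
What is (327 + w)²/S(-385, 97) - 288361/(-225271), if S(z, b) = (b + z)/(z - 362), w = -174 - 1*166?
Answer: 3169103869/7208672 ≈ 439.62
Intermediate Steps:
w = -340 (w = -174 - 166 = -340)
S(z, b) = (b + z)/(-362 + z)
(327 + w)²/S(-385, 97) - 288361/(-225271) = (327 - 340)²/(((97 - 385)/(-362 - 385))) - 288361/(-225271) = (-13)²/((-288/(-747))) - 288361*(-1/225271) = 169/((-1/747*(-288))) + 288361/225271 = 169/(32/83) + 288361/225271 = 169*(83/32) + 288361/225271 = 14027/32 + 288361/225271 = 3169103869/7208672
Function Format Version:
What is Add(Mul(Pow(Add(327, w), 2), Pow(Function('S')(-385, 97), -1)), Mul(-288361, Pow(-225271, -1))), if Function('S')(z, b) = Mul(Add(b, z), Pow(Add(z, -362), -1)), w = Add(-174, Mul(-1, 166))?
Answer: Rational(3169103869, 7208672) ≈ 439.62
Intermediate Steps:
w = -340 (w = Add(-174, -166) = -340)
Function('S')(z, b) = Mul(Pow(Add(-362, z), -1), Add(b, z)) (Function('S')(z, b) = Mul(Add(b, z), Pow(Add(-362, z), -1)) = Mul(Pow(Add(-362, z), -1), Add(b, z)))
Add(Mul(Pow(Add(327, w), 2), Pow(Function('S')(-385, 97), -1)), Mul(-288361, Pow(-225271, -1))) = Add(Mul(Pow(Add(327, -340), 2), Pow(Mul(Pow(Add(-362, -385), -1), Add(97, -385)), -1)), Mul(-288361, Pow(-225271, -1))) = Add(Mul(Pow(-13, 2), Pow(Mul(Pow(-747, -1), -288), -1)), Mul(-288361, Rational(-1, 225271))) = Add(Mul(169, Pow(Mul(Rational(-1, 747), -288), -1)), Rational(288361, 225271)) = Add(Mul(169, Pow(Rational(32, 83), -1)), Rational(288361, 225271)) = Add(Mul(169, Rational(83, 32)), Rational(288361, 225271)) = Add(Rational(14027, 32), Rational(288361, 225271)) = Rational(3169103869, 7208672)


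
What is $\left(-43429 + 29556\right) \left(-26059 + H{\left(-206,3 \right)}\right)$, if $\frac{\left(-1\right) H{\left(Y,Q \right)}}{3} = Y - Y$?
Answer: $361516507$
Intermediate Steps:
$H{\left(Y,Q \right)} = 0$ ($H{\left(Y,Q \right)} = - 3 \left(Y - Y\right) = \left(-3\right) 0 = 0$)
$\left(-43429 + 29556\right) \left(-26059 + H{\left(-206,3 \right)}\right) = \left(-43429 + 29556\right) \left(-26059 + 0\right) = \left(-13873\right) \left(-26059\right) = 361516507$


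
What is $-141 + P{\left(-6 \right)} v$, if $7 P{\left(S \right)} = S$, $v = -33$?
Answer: $- \frac{789}{7} \approx -112.71$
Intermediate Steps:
$P{\left(S \right)} = \frac{S}{7}$
$-141 + P{\left(-6 \right)} v = -141 + \frac{1}{7} \left(-6\right) \left(-33\right) = -141 - - \frac{198}{7} = -141 + \frac{198}{7} = - \frac{789}{7}$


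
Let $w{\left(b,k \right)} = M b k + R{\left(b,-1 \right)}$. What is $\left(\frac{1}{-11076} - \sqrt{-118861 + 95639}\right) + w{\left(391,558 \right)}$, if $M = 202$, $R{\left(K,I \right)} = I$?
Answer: $\frac{488140973579}{11076} - i \sqrt{23222} \approx 4.4072 \cdot 10^{7} - 152.39 i$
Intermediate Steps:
$w{\left(b,k \right)} = -1 + 202 b k$ ($w{\left(b,k \right)} = 202 b k - 1 = -1 + 202 b k$)
$\left(\frac{1}{-11076} - \sqrt{-118861 + 95639}\right) + w{\left(391,558 \right)} = \left(\frac{1}{-11076} - \sqrt{-118861 + 95639}\right) - \left(1 - 44071956\right) = \left(- \frac{1}{11076} - \sqrt{-23222}\right) + \left(-1 + 44071956\right) = \left(- \frac{1}{11076} - i \sqrt{23222}\right) + 44071955 = \frac{488140973579}{11076} - i \sqrt{23222}$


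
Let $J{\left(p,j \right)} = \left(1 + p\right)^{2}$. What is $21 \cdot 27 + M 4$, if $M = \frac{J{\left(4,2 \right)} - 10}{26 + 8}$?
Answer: $\frac{9669}{17} \approx 568.76$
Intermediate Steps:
$M = \frac{15}{34}$ ($M = \frac{\left(1 + 4\right)^{2} - 10}{26 + 8} = \frac{5^{2} - 10}{34} = \left(25 - 10\right) \frac{1}{34} = 15 \cdot \frac{1}{34} = \frac{15}{34} \approx 0.44118$)
$21 \cdot 27 + M 4 = 21 \cdot 27 + \frac{15}{34} \cdot 4 = 567 + \frac{30}{17} = \frac{9669}{17}$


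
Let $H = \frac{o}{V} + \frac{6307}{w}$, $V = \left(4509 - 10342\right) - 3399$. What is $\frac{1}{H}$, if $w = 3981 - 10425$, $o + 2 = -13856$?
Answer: $\frac{7436376}{3884341} \approx 1.9144$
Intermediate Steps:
$o = -13858$ ($o = -2 - 13856 = -13858$)
$V = -9232$ ($V = -5833 - 3399 = -9232$)
$w = -6444$ ($w = 3981 - 10425 = -6444$)
$H = \frac{3884341}{7436376}$ ($H = - \frac{13858}{-9232} + \frac{6307}{-6444} = \left(-13858\right) \left(- \frac{1}{9232}\right) + 6307 \left(- \frac{1}{6444}\right) = \frac{6929}{4616} - \frac{6307}{6444} = \frac{3884341}{7436376} \approx 0.52234$)
$\frac{1}{H} = \frac{1}{\frac{3884341}{7436376}} = \frac{7436376}{3884341}$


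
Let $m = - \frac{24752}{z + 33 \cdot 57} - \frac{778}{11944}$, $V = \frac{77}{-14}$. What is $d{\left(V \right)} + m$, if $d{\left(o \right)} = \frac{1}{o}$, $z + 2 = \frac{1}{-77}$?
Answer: $- \frac{63774910827}{4752224972} \approx -13.42$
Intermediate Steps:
$z = - \frac{155}{77}$ ($z = -2 + \frac{1}{-77} = -2 - \frac{1}{77} = - \frac{155}{77} \approx -2.013$)
$V = - \frac{11}{2}$ ($V = 77 \left(- \frac{1}{14}\right) = - \frac{11}{2} \approx -5.5$)
$m = - \frac{5719169993}{432020452}$ ($m = - \frac{24752}{- \frac{155}{77} + 33 \cdot 57} - \frac{778}{11944} = - \frac{24752}{- \frac{155}{77} + 1881} - \frac{389}{5972} = - \frac{24752}{\frac{144682}{77}} - \frac{389}{5972} = \left(-24752\right) \frac{77}{144682} - \frac{389}{5972} = - \frac{952952}{72341} - \frac{389}{5972} = - \frac{5719169993}{432020452} \approx -13.238$)
$d{\left(V \right)} + m = \frac{1}{- \frac{11}{2}} - \frac{5719169993}{432020452} = - \frac{2}{11} - \frac{5719169993}{432020452} = - \frac{63774910827}{4752224972}$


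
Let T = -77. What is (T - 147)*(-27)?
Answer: 6048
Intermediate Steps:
(T - 147)*(-27) = (-77 - 147)*(-27) = -224*(-27) = 6048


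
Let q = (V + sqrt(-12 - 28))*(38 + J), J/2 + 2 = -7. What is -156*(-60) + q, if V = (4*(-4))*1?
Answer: 9040 + 40*I*sqrt(10) ≈ 9040.0 + 126.49*I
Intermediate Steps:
J = -18 (J = -4 + 2*(-7) = -4 - 14 = -18)
V = -16 (V = -16*1 = -16)
q = -320 + 40*I*sqrt(10) (q = (-16 + sqrt(-12 - 28))*(38 - 18) = (-16 + sqrt(-40))*20 = (-16 + 2*I*sqrt(10))*20 = -320 + 40*I*sqrt(10) ≈ -320.0 + 126.49*I)
-156*(-60) + q = -156*(-60) + (-320 + 40*I*sqrt(10)) = 9360 + (-320 + 40*I*sqrt(10)) = 9040 + 40*I*sqrt(10)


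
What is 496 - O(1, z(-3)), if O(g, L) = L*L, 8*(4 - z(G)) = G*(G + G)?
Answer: 7887/16 ≈ 492.94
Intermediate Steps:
z(G) = 4 - G²/4 (z(G) = 4 - G*(G + G)/8 = 4 - G*2*G/8 = 4 - G²/4)
O(g, L) = L²
496 - O(1, z(-3)) = 496 - (4 - ¼*(-3)²)² = 496 - (4 - ¼*9)² = 496 - (4 - 9/4)² = 496 - (7/4)² = 496 - 1*49/16 = 496 - 49/16 = 7887/16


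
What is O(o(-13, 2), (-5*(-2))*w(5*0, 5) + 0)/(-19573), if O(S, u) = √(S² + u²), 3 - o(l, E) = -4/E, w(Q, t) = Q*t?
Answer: -5/19573 ≈ -0.00025545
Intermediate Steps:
o(l, E) = 3 + 4/E (o(l, E) = 3 - (-4)/E = 3 + 4/E)
O(o(-13, 2), (-5*(-2))*w(5*0, 5) + 0)/(-19573) = √((3 + 4/2)² + ((-5*(-2))*((5*0)*5) + 0)²)/(-19573) = √((3 + 4*(½))² + (10*(0*5) + 0)²)*(-1/19573) = √((3 + 2)² + (10*0 + 0)²)*(-1/19573) = √(5² + (0 + 0)²)*(-1/19573) = √(25 + 0²)*(-1/19573) = √(25 + 0)*(-1/19573) = √25*(-1/19573) = 5*(-1/19573) = -5/19573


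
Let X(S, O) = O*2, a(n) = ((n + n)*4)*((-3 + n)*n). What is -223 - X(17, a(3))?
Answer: -223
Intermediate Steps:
a(n) = 8*n**2*(-3 + n) (a(n) = ((2*n)*4)*(n*(-3 + n)) = (8*n)*(n*(-3 + n)) = 8*n**2*(-3 + n))
X(S, O) = 2*O
-223 - X(17, a(3)) = -223 - 2*8*3**2*(-3 + 3) = -223 - 2*8*9*0 = -223 - 2*0 = -223 - 1*0 = -223 + 0 = -223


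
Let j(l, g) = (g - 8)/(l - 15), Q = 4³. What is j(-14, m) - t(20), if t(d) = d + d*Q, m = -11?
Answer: -37681/29 ≈ -1299.3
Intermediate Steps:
Q = 64
t(d) = 65*d (t(d) = d + d*64 = d + 64*d = 65*d)
j(l, g) = (-8 + g)/(-15 + l)
j(-14, m) - t(20) = (-8 - 11)/(-15 - 14) - 65*20 = -19/(-29) - 1*1300 = -1/29*(-19) - 1300 = 19/29 - 1300 = -37681/29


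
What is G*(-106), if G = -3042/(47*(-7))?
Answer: -322452/329 ≈ -980.10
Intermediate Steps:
G = 3042/329 (G = -3042/(-329) = -3042*(-1/329) = 3042/329 ≈ 9.2462)
G*(-106) = (3042/329)*(-106) = -322452/329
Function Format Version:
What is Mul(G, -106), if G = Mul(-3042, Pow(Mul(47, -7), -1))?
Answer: Rational(-322452, 329) ≈ -980.10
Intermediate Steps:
G = Rational(3042, 329) (G = Mul(-3042, Pow(-329, -1)) = Mul(-3042, Rational(-1, 329)) = Rational(3042, 329) ≈ 9.2462)
Mul(G, -106) = Mul(Rational(3042, 329), -106) = Rational(-322452, 329)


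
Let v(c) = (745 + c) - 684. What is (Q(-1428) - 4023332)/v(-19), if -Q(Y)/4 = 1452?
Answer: -2014570/21 ≈ -95932.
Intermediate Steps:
Q(Y) = -5808 (Q(Y) = -4*1452 = -5808)
v(c) = 61 + c
(Q(-1428) - 4023332)/v(-19) = (-5808 - 4023332)/(61 - 19) = -4029140/42 = -4029140*1/42 = -2014570/21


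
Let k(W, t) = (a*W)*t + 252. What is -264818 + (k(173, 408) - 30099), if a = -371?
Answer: -26481329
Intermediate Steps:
k(W, t) = 252 - 371*W*t (k(W, t) = (-371*W)*t + 252 = -371*W*t + 252 = 252 - 371*W*t)
-264818 + (k(173, 408) - 30099) = -264818 + ((252 - 371*173*408) - 30099) = -264818 + ((252 - 26186664) - 30099) = -264818 + (-26186412 - 30099) = -264818 - 26216511 = -26481329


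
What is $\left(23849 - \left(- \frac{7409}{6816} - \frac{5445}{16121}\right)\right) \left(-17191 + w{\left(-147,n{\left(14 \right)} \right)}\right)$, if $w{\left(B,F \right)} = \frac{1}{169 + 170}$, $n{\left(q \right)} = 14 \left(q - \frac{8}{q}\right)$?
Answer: $- \frac{3818198039730893201}{9312392376} \approx -4.1001 \cdot 10^{8}$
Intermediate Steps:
$n{\left(q \right)} = - \frac{112}{q} + 14 q$
$w{\left(B,F \right)} = \frac{1}{339}$
$\left(23849 - \left(- \frac{7409}{6816} - \frac{5445}{16121}\right)\right) \left(-17191 + w{\left(-147,n{\left(14 \right)} \right)}\right) = \left(23849 - \left(- \frac{7409}{6816} - \frac{5445}{16121}\right)\right) \left(-17191 + \frac{1}{339}\right) = \left(23849 - - \frac{156553609}{109880736}\right) \left(- \frac{5827748}{339}\right) = \left(23849 + \left(\frac{5445}{16121} + \frac{7409}{6816}\right)\right) \left(- \frac{5827748}{339}\right) = \left(23849 + \frac{156553609}{109880736}\right) \left(- \frac{5827748}{339}\right) = \frac{2620702226473}{109880736} \left(- \frac{5827748}{339}\right) = - \frac{3818198039730893201}{9312392376}$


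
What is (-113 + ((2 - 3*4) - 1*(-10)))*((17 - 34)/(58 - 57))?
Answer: 1921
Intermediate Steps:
(-113 + ((2 - 3*4) - 1*(-10)))*((17 - 34)/(58 - 57)) = (-113 + ((2 - 12) + 10))*(-17/1) = (-113 + (-10 + 10))*(-17*1) = (-113 + 0)*(-17) = -113*(-17) = 1921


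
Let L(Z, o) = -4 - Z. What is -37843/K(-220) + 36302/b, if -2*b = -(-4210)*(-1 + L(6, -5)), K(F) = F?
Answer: 16077111/92620 ≈ 173.58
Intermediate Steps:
b = 23155 (b = -(-421)*(-5*(-1 + (-4 - 1*6))) = -(-421)*(-5*(-1 + (-4 - 6))) = -(-421)*(-5*(-1 - 10)) = -(-421)*(-5*(-11)) = -(-421)*55 = -½*(-46310) = 23155)
-37843/K(-220) + 36302/b = -37843/(-220) + 36302/23155 = -37843*(-1/220) + 36302*(1/23155) = 37843/220 + 36302/23155 = 16077111/92620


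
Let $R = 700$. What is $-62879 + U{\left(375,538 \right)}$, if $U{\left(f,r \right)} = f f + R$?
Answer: $78446$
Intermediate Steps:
$U{\left(f,r \right)} = 700 + f^{2}$ ($U{\left(f,r \right)} = f f + 700 = f^{2} + 700 = 700 + f^{2}$)
$-62879 + U{\left(375,538 \right)} = -62879 + \left(700 + 375^{2}\right) = -62879 + \left(700 + 140625\right) = -62879 + 141325 = 78446$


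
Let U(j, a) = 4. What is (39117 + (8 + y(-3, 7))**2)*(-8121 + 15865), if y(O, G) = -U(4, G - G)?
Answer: 303045952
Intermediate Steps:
y(O, G) = -4 (y(O, G) = -1*4 = -4)
(39117 + (8 + y(-3, 7))**2)*(-8121 + 15865) = (39117 + (8 - 4)**2)*(-8121 + 15865) = (39117 + 4**2)*7744 = (39117 + 16)*7744 = 39133*7744 = 303045952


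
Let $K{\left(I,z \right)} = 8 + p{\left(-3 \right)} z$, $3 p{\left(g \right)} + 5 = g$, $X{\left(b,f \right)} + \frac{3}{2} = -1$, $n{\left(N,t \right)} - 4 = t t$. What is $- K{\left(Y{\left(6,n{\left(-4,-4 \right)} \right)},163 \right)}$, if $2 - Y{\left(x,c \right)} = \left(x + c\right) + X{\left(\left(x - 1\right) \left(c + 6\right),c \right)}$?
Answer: $\frac{1280}{3} \approx 426.67$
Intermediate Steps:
$n{\left(N,t \right)} = 4 + t^{2}$ ($n{\left(N,t \right)} = 4 + t t = 4 + t^{2}$)
$X{\left(b,f \right)} = - \frac{5}{2}$ ($X{\left(b,f \right)} = - \frac{3}{2} - 1 = - \frac{5}{2}$)
$Y{\left(x,c \right)} = \frac{9}{2} - c - x$ ($Y{\left(x,c \right)} = 2 - \left(\left(x + c\right) - \frac{5}{2}\right) = 2 - \left(\left(c + x\right) - \frac{5}{2}\right) = 2 - \left(- \frac{5}{2} + c + x\right) = \frac{9}{2} - c - x$)
$p{\left(g \right)} = - \frac{5}{3} + \frac{g}{3}$
$K{\left(I,z \right)} = 8 - \frac{8 z}{3}$ ($K{\left(I,z \right)} = 8 + \left(- \frac{5}{3} + \frac{1}{3} \left(-3\right)\right) z = 8 + \left(- \frac{5}{3} - 1\right) z = 8 - \frac{8 z}{3}$)
$- K{\left(Y{\left(6,n{\left(-4,-4 \right)} \right)},163 \right)} = - (8 - \frac{1304}{3}) = \left(-1\right) \left(- \frac{1280}{3}\right) = \frac{1280}{3}$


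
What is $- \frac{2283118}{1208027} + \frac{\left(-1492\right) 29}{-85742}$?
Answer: $- \frac{71745095660}{51789325517} \approx -1.3853$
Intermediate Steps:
$- \frac{2283118}{1208027} + \frac{\left(-1492\right) 29}{-85742} = \left(-2283118\right) \frac{1}{1208027} - - \frac{21634}{42871} = - \frac{2283118}{1208027} + \frac{21634}{42871} = - \frac{71745095660}{51789325517}$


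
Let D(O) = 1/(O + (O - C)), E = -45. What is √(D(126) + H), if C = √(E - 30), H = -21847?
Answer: √((5505443 - 109235*I*√3)/(-252 + 5*I*√3)) ≈ 0.e-7 + 147.81*I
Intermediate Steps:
C = 5*I*√3 (C = √(-45 - 30) = √(-75) = 5*I*√3 ≈ 8.6602*I)
D(O) = 1/(2*O - 5*I*√3) (D(O) = 1/(O + (O - 5*I*√3)) = 1/(2*O - 5*I*√3))
√(D(126) + H) = √(1/(2*126 - 5*I*√3) - 21847) = √(1/(252 - 5*I*√3) - 21847) = √(-21847 + 1/(252 - 5*I*√3))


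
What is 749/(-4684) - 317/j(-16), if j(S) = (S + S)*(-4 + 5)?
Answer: 365215/37472 ≈ 9.7463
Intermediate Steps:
j(S) = 2*S (j(S) = (2*S)*1 = 2*S)
749/(-4684) - 317/j(-16) = 749/(-4684) - 317/(2*(-16)) = 749*(-1/4684) - 317/(-32) = -749/4684 - 317*(-1/32) = -749/4684 + 317/32 = 365215/37472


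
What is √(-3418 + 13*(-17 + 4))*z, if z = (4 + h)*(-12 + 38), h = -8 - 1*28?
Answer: -832*I*√3587 ≈ -49830.0*I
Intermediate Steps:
h = -36 (h = -8 - 28 = -36)
z = -832 (z = (4 - 36)*(-12 + 38) = -32*26 = -832)
√(-3418 + 13*(-17 + 4))*z = √(-3418 + 13*(-17 + 4))*(-832) = √(-3418 + 13*(-13))*(-832) = √(-3418 - 169)*(-832) = √(-3587)*(-832) = (I*√3587)*(-832) = -832*I*√3587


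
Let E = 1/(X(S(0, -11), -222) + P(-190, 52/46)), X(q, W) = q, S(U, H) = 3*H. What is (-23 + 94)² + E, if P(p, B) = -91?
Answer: 625083/124 ≈ 5041.0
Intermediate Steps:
E = -1/124 (E = 1/(3*(-11) - 91) = 1/(-33 - 91) = 1/(-124) = -1/124 ≈ -0.0080645)
(-23 + 94)² + E = (-23 + 94)² - 1/124 = 71² - 1/124 = 5041 - 1/124 = 625083/124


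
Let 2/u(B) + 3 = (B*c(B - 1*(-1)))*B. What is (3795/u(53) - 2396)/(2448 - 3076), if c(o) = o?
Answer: -575632193/1256 ≈ -4.5831e+5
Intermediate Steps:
u(B) = 2/(-3 + B²*(1 + B)) (u(B) = 2/(-3 + (B*(B - 1*(-1)))*B) = 2/(-3 + (B*(B + 1))*B) = 2/(-3 + (B*(1 + B))*B) = 2/(-3 + B²*(1 + B)))
(3795/u(53) - 2396)/(2448 - 3076) = (3795/((2/(-3 + 53²*(1 + 53)))) - 2396)/(2448 - 3076) = (3795/((2/(-3 + 2809*54))) - 2396)/(-628) = (3795/((2/(-3 + 151686))) - 2396)*(-1/628) = (3795/((2/151683)) - 2396)*(-1/628) = (3795/((2*(1/151683))) - 2396)*(-1/628) = (3795/(2/151683) - 2396)*(-1/628) = (3795*(151683/2) - 2396)*(-1/628) = (575636985/2 - 2396)*(-1/628) = (575632193/2)*(-1/628) = -575632193/1256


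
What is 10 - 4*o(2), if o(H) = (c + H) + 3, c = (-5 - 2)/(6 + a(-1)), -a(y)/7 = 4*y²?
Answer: -124/11 ≈ -11.273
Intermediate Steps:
a(y) = -28*y²
c = 7/22 (c = (-5 - 2)/(6 - 28*(-1)²) = -7/(6 - 28*1) = -7/(6 - 28) = -7/(-22) = -7*(-1/22) = 7/22 ≈ 0.31818)
o(H) = 73/22 + H (o(H) = (7/22 + H) + 3 = 73/22 + H)
10 - 4*o(2) = 10 - 4*(73/22 + 2) = 10 - 4*117/22 = 10 - 234/11 = -124/11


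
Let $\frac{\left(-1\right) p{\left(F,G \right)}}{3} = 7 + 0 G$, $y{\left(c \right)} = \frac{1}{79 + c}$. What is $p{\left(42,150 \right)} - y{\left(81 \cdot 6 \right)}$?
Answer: $- \frac{11866}{565} \approx -21.002$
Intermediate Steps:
$p{\left(F,G \right)} = -21$ ($p{\left(F,G \right)} = - 3 \left(7 + 0 G\right) = - 3 \left(7 + 0\right) = \left(-3\right) 7 = -21$)
$p{\left(42,150 \right)} - y{\left(81 \cdot 6 \right)} = -21 - \frac{1}{79 + 81 \cdot 6} = -21 - \frac{1}{79 + 486} = -21 - \frac{1}{565} = - \frac{11866}{565}$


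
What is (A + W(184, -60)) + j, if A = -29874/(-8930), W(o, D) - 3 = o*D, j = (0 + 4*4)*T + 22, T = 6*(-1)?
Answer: -49595678/4465 ≈ -11108.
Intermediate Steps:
T = -6
j = -74 (j = (0 + 4*4)*(-6) + 22 = (0 + 16)*(-6) + 22 = 16*(-6) + 22 = -96 + 22 = -74)
W(o, D) = 3 + D*o (W(o, D) = 3 + o*D = 3 + D*o)
A = 14937/4465 (A = -29874*(-1/8930) = 14937/4465 ≈ 3.3454)
(A + W(184, -60)) + j = (14937/4465 + (3 - 60*184)) - 74 = (14937/4465 + (3 - 11040)) - 74 = (14937/4465 - 11037) - 74 = -49265268/4465 - 74 = -49595678/4465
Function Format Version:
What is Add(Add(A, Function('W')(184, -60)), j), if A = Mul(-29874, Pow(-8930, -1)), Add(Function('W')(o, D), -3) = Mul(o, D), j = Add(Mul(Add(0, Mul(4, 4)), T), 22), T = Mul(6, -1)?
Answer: Rational(-49595678, 4465) ≈ -11108.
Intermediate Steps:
T = -6
j = -74 (j = Add(Mul(Add(0, Mul(4, 4)), -6), 22) = Add(Mul(Add(0, 16), -6), 22) = Add(Mul(16, -6), 22) = Add(-96, 22) = -74)
Function('W')(o, D) = Add(3, Mul(D, o)) (Function('W')(o, D) = Add(3, Mul(o, D)) = Add(3, Mul(D, o)))
A = Rational(14937, 4465) (A = Mul(-29874, Rational(-1, 8930)) = Rational(14937, 4465) ≈ 3.3454)
Add(Add(A, Function('W')(184, -60)), j) = Add(Add(Rational(14937, 4465), Add(3, Mul(-60, 184))), -74) = Add(Add(Rational(14937, 4465), Add(3, -11040)), -74) = Add(Add(Rational(14937, 4465), -11037), -74) = Add(Rational(-49265268, 4465), -74) = Rational(-49595678, 4465)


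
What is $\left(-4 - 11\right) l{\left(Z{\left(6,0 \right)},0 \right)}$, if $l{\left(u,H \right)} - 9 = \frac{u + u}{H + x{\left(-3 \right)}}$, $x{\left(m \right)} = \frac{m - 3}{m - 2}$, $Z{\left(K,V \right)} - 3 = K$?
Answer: $-360$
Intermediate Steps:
$Z{\left(K,V \right)} = 3 + K$
$x{\left(m \right)} = \frac{-3 + m}{-2 + m}$
$l{\left(u,H \right)} = 9 + \frac{2 u}{\frac{6}{5} + H}$ ($l{\left(u,H \right)} = 9 + \frac{u + u}{H + \frac{-3 - 3}{-2 - 3}} = 9 + \frac{2 u}{H + \frac{1}{-5} \left(-6\right)} = 9 + \frac{2 u}{H - - \frac{6}{5}} = 9 + \frac{2 u}{H + \frac{6}{5}} = 9 + \frac{2 u}{\frac{6}{5} + H}$)
$\left(-4 - 11\right) l{\left(Z{\left(6,0 \right)},0 \right)} = \left(-4 - 11\right) \frac{54 + 10 \left(3 + 6\right) + 45 \cdot 0}{6 + 5 \cdot 0} = - 15 \frac{54 + 10 \cdot 9 + 0}{6 + 0} = - 15 \frac{54 + 90 + 0}{6} = - 15 \cdot \frac{1}{6} \cdot 144 = \left(-15\right) 24 = -360$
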